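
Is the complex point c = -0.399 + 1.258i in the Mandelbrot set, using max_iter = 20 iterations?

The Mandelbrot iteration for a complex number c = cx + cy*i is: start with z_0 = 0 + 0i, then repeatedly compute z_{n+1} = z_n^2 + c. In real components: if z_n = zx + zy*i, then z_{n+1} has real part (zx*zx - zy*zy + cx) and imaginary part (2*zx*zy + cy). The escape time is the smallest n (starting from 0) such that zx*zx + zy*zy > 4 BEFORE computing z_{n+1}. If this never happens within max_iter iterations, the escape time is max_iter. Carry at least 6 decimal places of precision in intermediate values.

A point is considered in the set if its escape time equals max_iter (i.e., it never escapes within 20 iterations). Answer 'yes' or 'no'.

z_0 = 0 + 0i, c = -0.3990 + 1.2580i
Iter 1: z = -0.3990 + 1.2580i, |z|^2 = 1.7418
Iter 2: z = -1.8224 + 0.2541i, |z|^2 = 3.3856
Iter 3: z = 2.8574 + 0.3318i, |z|^2 = 8.2750
Escaped at iteration 3

Answer: no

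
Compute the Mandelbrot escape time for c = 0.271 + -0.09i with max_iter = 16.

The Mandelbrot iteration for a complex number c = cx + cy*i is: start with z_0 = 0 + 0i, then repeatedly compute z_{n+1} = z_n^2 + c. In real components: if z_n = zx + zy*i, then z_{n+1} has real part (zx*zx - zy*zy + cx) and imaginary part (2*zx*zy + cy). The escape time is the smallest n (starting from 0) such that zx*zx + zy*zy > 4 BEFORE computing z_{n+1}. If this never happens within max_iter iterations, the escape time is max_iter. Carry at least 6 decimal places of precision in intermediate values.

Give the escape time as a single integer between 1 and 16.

z_0 = 0 + 0i, c = 0.2710 + -0.0900i
Iter 1: z = 0.2710 + -0.0900i, |z|^2 = 0.0815
Iter 2: z = 0.3363 + -0.1388i, |z|^2 = 0.1324
Iter 3: z = 0.3649 + -0.1834i, |z|^2 = 0.1667
Iter 4: z = 0.3705 + -0.2238i, |z|^2 = 0.1874
Iter 5: z = 0.3582 + -0.2558i, |z|^2 = 0.1938
Iter 6: z = 0.3338 + -0.2733i, |z|^2 = 0.1861
Iter 7: z = 0.3078 + -0.2725i, |z|^2 = 0.1690
Iter 8: z = 0.2915 + -0.2577i, |z|^2 = 0.1514
Iter 9: z = 0.2895 + -0.2402i, |z|^2 = 0.1416
Iter 10: z = 0.2971 + -0.2291i, |z|^2 = 0.1408
Iter 11: z = 0.3068 + -0.2262i, |z|^2 = 0.1453
Iter 12: z = 0.3140 + -0.2288i, |z|^2 = 0.1509
Iter 13: z = 0.3172 + -0.2336i, |z|^2 = 0.1552
Iter 14: z = 0.3171 + -0.2382i, |z|^2 = 0.1573
Iter 15: z = 0.3148 + -0.2411i, |z|^2 = 0.1572

Answer: 16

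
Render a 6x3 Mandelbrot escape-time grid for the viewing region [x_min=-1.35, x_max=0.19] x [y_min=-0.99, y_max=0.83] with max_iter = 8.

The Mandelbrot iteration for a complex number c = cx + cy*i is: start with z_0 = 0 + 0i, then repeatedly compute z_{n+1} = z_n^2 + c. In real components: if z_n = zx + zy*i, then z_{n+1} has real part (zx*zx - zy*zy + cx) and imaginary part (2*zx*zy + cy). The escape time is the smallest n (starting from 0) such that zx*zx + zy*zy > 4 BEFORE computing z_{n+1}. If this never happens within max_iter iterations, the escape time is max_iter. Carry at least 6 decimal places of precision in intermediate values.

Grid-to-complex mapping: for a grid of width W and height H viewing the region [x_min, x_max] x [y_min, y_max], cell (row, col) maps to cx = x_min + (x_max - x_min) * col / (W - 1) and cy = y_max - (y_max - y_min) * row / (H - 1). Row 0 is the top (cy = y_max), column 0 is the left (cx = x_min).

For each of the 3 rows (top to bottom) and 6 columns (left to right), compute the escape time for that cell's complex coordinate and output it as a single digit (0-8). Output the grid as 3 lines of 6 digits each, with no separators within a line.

(row=0, col=0): c = -1.3500 + 0.8300i → escape time 3
(row=0, col=1): c = -1.0420 + 0.8300i → escape time 3
(row=0, col=2): c = -0.7340 + 0.8300i → escape time 4
(row=0, col=3): c = -0.4260 + 0.8300i → escape time 5
(row=0, col=4): c = -0.1180 + 0.8300i → escape time 8
(row=0, col=5): c = 0.1900 + 0.8300i → escape time 5
(row=1, col=0): c = -1.3500 + -0.0800i → escape time 8
(row=1, col=1): c = -1.0420 + -0.0800i → escape time 8
(row=1, col=2): c = -0.7340 + -0.0800i → escape time 8
(row=1, col=3): c = -0.4260 + -0.0800i → escape time 8
(row=1, col=4): c = -0.1180 + -0.0800i → escape time 8
(row=1, col=5): c = 0.1900 + -0.0800i → escape time 8
(row=2, col=0): c = -1.3500 + -0.9900i → escape time 3
(row=2, col=1): c = -1.0420 + -0.9900i → escape time 3
(row=2, col=2): c = -0.7340 + -0.9900i → escape time 3
(row=2, col=3): c = -0.4260 + -0.9900i → escape time 4
(row=2, col=4): c = -0.1180 + -0.9900i → escape time 8
(row=2, col=5): c = 0.1900 + -0.9900i → escape time 4

Answer: 334585
888888
333484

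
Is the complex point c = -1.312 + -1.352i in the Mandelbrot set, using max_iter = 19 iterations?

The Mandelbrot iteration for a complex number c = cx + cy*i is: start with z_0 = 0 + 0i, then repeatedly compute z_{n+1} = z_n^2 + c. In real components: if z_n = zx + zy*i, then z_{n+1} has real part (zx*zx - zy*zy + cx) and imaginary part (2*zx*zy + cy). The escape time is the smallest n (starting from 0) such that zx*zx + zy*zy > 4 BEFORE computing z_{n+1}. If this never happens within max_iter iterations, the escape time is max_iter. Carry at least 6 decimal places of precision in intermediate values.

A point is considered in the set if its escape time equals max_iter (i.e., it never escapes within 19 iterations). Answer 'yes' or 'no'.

Answer: no

Derivation:
z_0 = 0 + 0i, c = -1.3120 + -1.3520i
Iter 1: z = -1.3120 + -1.3520i, |z|^2 = 3.5492
Iter 2: z = -1.4186 + 2.1956i, |z|^2 = 6.8332
Escaped at iteration 2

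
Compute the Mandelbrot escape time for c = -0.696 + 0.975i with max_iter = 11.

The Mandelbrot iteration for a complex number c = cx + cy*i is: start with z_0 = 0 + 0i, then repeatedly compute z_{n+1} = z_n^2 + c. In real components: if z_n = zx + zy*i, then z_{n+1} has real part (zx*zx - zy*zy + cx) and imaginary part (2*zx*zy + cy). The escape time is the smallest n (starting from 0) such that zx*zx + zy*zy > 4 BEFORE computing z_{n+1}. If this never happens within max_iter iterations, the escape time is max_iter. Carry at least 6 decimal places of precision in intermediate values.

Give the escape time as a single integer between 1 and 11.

z_0 = 0 + 0i, c = -0.6960 + 0.9750i
Iter 1: z = -0.6960 + 0.9750i, |z|^2 = 1.4350
Iter 2: z = -1.1622 + -0.3822i, |z|^2 = 1.4968
Iter 3: z = 0.5087 + 1.8634i, |z|^2 = 3.7310
Iter 4: z = -3.9095 + 2.8706i, |z|^2 = 23.5248
Escaped at iteration 4

Answer: 4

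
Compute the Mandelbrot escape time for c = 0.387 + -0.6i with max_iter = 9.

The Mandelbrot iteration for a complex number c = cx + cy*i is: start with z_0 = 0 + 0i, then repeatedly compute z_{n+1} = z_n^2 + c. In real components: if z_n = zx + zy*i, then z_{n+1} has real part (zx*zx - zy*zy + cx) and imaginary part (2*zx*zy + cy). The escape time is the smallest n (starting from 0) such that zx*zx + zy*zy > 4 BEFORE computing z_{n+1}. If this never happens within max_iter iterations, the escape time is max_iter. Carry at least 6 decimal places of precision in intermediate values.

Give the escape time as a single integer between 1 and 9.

Answer: 9

Derivation:
z_0 = 0 + 0i, c = 0.3870 + -0.6000i
Iter 1: z = 0.3870 + -0.6000i, |z|^2 = 0.5098
Iter 2: z = 0.1768 + -1.0644i, |z|^2 = 1.1642
Iter 3: z = -0.7147 + -0.9763i, |z|^2 = 1.4640
Iter 4: z = -0.0554 + 0.7955i, |z|^2 = 0.6359
Iter 5: z = -0.2428 + -0.6881i, |z|^2 = 0.5324
Iter 6: z = -0.0275 + -0.2658i, |z|^2 = 0.0714
Iter 7: z = 0.3171 + -0.5854i, |z|^2 = 0.4432
Iter 8: z = 0.1449 + -0.9712i, |z|^2 = 0.9643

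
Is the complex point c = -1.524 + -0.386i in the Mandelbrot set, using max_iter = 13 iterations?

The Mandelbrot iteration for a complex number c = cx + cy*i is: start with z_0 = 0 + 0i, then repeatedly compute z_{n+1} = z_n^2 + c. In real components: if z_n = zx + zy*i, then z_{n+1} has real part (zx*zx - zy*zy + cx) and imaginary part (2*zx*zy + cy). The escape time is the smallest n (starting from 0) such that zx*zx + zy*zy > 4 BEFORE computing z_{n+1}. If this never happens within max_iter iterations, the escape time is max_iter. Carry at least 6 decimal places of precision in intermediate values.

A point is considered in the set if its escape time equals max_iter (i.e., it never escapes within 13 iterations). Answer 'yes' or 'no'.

Answer: no

Derivation:
z_0 = 0 + 0i, c = -1.5240 + -0.3860i
Iter 1: z = -1.5240 + -0.3860i, |z|^2 = 2.4716
Iter 2: z = 0.6496 + 0.7905i, |z|^2 = 1.0469
Iter 3: z = -1.7270 + 0.6410i, |z|^2 = 3.3934
Iter 4: z = 1.0476 + -2.6001i, |z|^2 = 7.8577
Escaped at iteration 4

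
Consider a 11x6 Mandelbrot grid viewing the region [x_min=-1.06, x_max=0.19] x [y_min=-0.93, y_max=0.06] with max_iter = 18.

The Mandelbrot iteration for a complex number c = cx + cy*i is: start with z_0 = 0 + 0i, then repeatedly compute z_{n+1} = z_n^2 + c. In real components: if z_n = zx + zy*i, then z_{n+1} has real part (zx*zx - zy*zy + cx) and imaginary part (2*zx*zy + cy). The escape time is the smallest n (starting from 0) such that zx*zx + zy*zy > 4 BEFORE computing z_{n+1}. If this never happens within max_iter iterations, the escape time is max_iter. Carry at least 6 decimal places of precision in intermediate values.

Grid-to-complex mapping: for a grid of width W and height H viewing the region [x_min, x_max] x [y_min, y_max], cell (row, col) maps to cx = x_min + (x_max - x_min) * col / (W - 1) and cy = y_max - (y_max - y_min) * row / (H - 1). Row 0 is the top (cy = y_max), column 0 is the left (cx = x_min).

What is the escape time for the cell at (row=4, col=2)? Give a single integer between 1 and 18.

z_0 = 0 + 0i, c = -0.8100 + -0.7320i
Iter 1: z = -0.8100 + -0.7320i, |z|^2 = 1.1919
Iter 2: z = -0.6897 + 0.4538i, |z|^2 = 0.6817
Iter 3: z = -0.5403 + -1.3580i, |z|^2 = 2.1362
Iter 4: z = -2.3624 + 0.7354i, |z|^2 = 6.1218
Escaped at iteration 4

Answer: 4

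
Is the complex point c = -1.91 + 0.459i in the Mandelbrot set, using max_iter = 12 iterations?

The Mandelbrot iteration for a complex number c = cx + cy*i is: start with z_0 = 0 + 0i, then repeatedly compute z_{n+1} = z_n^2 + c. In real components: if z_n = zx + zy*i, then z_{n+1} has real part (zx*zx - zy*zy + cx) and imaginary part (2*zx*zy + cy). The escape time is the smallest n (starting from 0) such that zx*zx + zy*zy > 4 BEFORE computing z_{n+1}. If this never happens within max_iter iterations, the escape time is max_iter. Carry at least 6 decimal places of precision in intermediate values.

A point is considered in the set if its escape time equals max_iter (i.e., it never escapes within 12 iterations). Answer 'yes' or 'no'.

Answer: no

Derivation:
z_0 = 0 + 0i, c = -1.9100 + 0.4590i
Iter 1: z = -1.9100 + 0.4590i, |z|^2 = 3.8588
Iter 2: z = 1.5274 + -1.2944i, |z|^2 = 4.0084
Escaped at iteration 2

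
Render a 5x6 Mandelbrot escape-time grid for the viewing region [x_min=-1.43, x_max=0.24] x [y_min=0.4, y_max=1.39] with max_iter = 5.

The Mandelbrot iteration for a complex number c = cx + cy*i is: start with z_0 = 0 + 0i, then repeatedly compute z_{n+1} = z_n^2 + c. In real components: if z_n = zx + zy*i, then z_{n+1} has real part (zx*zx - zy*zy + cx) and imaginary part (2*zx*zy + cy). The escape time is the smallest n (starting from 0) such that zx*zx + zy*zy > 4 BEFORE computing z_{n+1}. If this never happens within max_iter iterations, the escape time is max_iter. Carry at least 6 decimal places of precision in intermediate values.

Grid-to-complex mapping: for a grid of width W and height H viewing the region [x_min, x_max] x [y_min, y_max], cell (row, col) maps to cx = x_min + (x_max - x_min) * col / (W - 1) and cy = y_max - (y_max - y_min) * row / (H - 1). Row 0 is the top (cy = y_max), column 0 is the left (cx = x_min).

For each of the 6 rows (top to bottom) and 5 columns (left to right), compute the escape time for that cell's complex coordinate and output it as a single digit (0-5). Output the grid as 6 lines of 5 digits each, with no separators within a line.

(row=0, col=0): c = -1.4300 + 1.3900i → escape time 2
(row=0, col=1): c = -1.0125 + 1.3900i → escape time 2
(row=0, col=2): c = -0.5950 + 1.3900i → escape time 2
(row=0, col=3): c = -0.1775 + 1.3900i → escape time 2
(row=0, col=4): c = 0.2400 + 1.3900i → escape time 2
(row=1, col=0): c = -1.4300 + 1.1920i → escape time 2
(row=1, col=1): c = -1.0125 + 1.1920i → escape time 3
(row=1, col=2): c = -0.5950 + 1.1920i → escape time 3
(row=1, col=3): c = -0.1775 + 1.1920i → escape time 3
(row=1, col=4): c = 0.2400 + 1.1920i → escape time 2
(row=2, col=0): c = -1.4300 + 0.9940i → escape time 3
(row=2, col=1): c = -1.0125 + 0.9940i → escape time 3
(row=2, col=2): c = -0.5950 + 0.9940i → escape time 4
(row=2, col=3): c = -0.1775 + 0.9940i → escape time 5
(row=2, col=4): c = 0.2400 + 0.9940i → escape time 4
(row=3, col=0): c = -1.4300 + 0.7960i → escape time 3
(row=3, col=1): c = -1.0125 + 0.7960i → escape time 3
(row=3, col=2): c = -0.5950 + 0.7960i → escape time 4
(row=3, col=3): c = -0.1775 + 0.7960i → escape time 5
(row=3, col=4): c = 0.2400 + 0.7960i → escape time 5
(row=4, col=0): c = -1.4300 + 0.5980i → escape time 3
(row=4, col=1): c = -1.0125 + 0.5980i → escape time 4
(row=4, col=2): c = -0.5950 + 0.5980i → escape time 5
(row=4, col=3): c = -0.1775 + 0.5980i → escape time 5
(row=4, col=4): c = 0.2400 + 0.5980i → escape time 5
(row=5, col=0): c = -1.4300 + 0.4000i → escape time 4
(row=5, col=1): c = -1.0125 + 0.4000i → escape time 5
(row=5, col=2): c = -0.5950 + 0.4000i → escape time 5
(row=5, col=3): c = -0.1775 + 0.4000i → escape time 5
(row=5, col=4): c = 0.2400 + 0.4000i → escape time 5

Answer: 22222
23332
33454
33455
34555
45555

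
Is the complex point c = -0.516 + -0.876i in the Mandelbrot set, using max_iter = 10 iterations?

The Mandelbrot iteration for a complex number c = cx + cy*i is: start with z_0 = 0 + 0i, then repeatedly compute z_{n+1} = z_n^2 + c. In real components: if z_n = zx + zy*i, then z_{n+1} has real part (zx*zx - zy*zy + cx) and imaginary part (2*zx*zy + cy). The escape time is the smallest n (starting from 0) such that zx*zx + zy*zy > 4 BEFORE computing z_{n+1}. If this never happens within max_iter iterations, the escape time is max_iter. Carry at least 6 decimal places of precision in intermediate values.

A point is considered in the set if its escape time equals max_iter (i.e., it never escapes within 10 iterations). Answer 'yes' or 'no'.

z_0 = 0 + 0i, c = -0.5160 + -0.8760i
Iter 1: z = -0.5160 + -0.8760i, |z|^2 = 1.0336
Iter 2: z = -1.0171 + 0.0280i, |z|^2 = 1.0353
Iter 3: z = 0.5177 + -0.9330i, |z|^2 = 1.1386
Iter 4: z = -1.1185 + -1.8421i, |z|^2 = 4.6445
Escaped at iteration 4

Answer: no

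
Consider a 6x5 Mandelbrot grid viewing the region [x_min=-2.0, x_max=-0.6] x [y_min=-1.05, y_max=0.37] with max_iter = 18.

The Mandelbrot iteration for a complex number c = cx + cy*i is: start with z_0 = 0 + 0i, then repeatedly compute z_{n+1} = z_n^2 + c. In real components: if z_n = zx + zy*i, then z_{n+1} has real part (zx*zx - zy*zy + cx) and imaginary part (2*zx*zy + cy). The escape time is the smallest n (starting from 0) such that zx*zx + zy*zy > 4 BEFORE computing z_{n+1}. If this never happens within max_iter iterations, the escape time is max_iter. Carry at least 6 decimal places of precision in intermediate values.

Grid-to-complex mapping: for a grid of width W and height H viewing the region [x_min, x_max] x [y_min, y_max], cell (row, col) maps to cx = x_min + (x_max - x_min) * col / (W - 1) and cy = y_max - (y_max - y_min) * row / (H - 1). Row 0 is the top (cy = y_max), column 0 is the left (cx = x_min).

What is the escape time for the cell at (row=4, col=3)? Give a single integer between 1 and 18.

Answer: 3

Derivation:
z_0 = 0 + 0i, c = -1.1600 + -1.0500i
Iter 1: z = -1.1600 + -1.0500i, |z|^2 = 2.4481
Iter 2: z = -0.9169 + 1.3860i, |z|^2 = 2.7617
Iter 3: z = -2.2403 + -3.5916i, |z|^2 = 17.9188
Escaped at iteration 3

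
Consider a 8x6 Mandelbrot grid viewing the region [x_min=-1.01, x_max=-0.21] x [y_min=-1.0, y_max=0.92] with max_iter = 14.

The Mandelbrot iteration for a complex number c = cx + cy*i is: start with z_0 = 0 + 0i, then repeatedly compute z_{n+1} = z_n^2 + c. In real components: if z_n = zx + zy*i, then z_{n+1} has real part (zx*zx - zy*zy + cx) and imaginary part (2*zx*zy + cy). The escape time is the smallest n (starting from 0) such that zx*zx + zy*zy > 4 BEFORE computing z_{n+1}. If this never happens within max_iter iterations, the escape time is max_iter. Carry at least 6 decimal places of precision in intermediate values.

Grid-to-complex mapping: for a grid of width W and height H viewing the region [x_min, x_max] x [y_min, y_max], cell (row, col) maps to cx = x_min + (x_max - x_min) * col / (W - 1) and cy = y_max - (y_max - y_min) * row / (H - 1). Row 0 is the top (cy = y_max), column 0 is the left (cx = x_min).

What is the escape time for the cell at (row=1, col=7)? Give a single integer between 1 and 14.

z_0 = 0 + 0i, c = -0.2100 + 0.5360i
Iter 1: z = -0.2100 + 0.5360i, |z|^2 = 0.3314
Iter 2: z = -0.4532 + 0.3109i, |z|^2 = 0.3020
Iter 3: z = -0.1013 + 0.2542i, |z|^2 = 0.0749
Iter 4: z = -0.2644 + 0.4845i, |z|^2 = 0.3046
Iter 5: z = -0.3749 + 0.2798i, |z|^2 = 0.2188
Iter 6: z = -0.1478 + 0.3262i, |z|^2 = 0.1283
Iter 7: z = -0.2946 + 0.4396i, |z|^2 = 0.2800
Iter 8: z = -0.3165 + 0.2770i, |z|^2 = 0.1769
Iter 9: z = -0.1866 + 0.3607i, |z|^2 = 0.1649
Iter 10: z = -0.3053 + 0.4014i, |z|^2 = 0.2543
Iter 11: z = -0.2779 + 0.2909i, |z|^2 = 0.1619
Iter 12: z = -0.2174 + 0.3743i, |z|^2 = 0.1873
Iter 13: z = -0.3028 + 0.3733i, |z|^2 = 0.2310

Answer: 14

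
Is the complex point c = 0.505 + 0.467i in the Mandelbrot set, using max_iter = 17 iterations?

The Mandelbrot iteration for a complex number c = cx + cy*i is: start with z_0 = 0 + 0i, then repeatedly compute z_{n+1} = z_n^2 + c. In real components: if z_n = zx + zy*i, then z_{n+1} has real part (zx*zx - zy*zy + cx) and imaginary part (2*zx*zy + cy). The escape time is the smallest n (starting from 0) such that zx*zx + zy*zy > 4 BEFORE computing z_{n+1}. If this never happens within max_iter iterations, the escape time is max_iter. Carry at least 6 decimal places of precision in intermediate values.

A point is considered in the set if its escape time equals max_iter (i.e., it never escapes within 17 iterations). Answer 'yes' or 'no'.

Answer: no

Derivation:
z_0 = 0 + 0i, c = 0.5050 + 0.4670i
Iter 1: z = 0.5050 + 0.4670i, |z|^2 = 0.4731
Iter 2: z = 0.5419 + 0.9387i, |z|^2 = 1.1748
Iter 3: z = -0.0824 + 1.4844i, |z|^2 = 2.2102
Iter 4: z = -1.6916 + 0.2224i, |z|^2 = 2.9111
Iter 5: z = 3.3172 + -0.2853i, |z|^2 = 11.0854
Escaped at iteration 5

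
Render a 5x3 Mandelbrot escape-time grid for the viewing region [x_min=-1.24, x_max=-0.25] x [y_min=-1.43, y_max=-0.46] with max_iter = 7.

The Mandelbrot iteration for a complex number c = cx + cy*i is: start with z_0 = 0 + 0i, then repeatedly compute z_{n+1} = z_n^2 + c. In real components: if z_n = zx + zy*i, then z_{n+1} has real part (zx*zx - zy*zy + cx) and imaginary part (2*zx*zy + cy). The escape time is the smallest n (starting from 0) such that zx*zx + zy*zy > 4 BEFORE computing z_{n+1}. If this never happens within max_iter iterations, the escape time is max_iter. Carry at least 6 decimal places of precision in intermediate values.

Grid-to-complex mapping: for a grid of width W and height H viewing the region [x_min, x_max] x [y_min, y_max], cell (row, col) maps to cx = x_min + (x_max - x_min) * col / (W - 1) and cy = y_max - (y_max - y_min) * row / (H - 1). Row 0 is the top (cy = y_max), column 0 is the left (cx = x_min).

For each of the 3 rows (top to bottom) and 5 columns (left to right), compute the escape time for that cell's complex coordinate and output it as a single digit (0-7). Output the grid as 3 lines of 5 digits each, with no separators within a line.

(row=0, col=0): c = -1.2400 + -0.4600i → escape time 6
(row=0, col=1): c = -0.9925 + -0.4600i → escape time 5
(row=0, col=2): c = -0.7450 + -0.4600i → escape time 7
(row=0, col=3): c = -0.4975 + -0.4600i → escape time 7
(row=0, col=4): c = -0.2500 + -0.4600i → escape time 7
(row=1, col=0): c = -1.2400 + -0.9450i → escape time 3
(row=1, col=1): c = -0.9925 + -0.9450i → escape time 3
(row=1, col=2): c = -0.7450 + -0.9450i → escape time 4
(row=1, col=3): c = -0.4975 + -0.9450i → escape time 4
(row=1, col=4): c = -0.2500 + -0.9450i → escape time 7
(row=2, col=0): c = -1.2400 + -1.4300i → escape time 2
(row=2, col=1): c = -0.9925 + -1.4300i → escape time 2
(row=2, col=2): c = -0.7450 + -1.4300i → escape time 2
(row=2, col=3): c = -0.4975 + -1.4300i → escape time 2
(row=2, col=4): c = -0.2500 + -1.4300i → escape time 2

Answer: 65777
33447
22222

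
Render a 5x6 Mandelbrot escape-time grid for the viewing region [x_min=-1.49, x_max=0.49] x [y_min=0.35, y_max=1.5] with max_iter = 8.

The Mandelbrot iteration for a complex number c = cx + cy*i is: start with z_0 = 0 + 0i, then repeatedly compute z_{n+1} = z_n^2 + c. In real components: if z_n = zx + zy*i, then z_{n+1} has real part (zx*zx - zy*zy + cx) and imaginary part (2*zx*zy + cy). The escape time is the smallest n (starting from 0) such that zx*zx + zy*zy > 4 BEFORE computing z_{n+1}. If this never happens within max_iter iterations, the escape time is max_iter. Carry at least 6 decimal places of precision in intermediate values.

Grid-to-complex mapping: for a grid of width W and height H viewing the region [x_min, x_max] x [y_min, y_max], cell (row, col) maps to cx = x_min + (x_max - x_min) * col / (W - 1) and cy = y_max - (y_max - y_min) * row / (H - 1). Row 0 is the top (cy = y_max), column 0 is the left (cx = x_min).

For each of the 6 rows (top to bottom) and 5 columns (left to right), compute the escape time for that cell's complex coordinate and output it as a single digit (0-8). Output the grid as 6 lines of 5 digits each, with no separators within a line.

Answer: 12222
22322
23462
33583
35885
48886

Derivation:
(row=0, col=0): c = -1.4900 + 1.5000i → escape time 1
(row=0, col=1): c = -0.9950 + 1.5000i → escape time 2
(row=0, col=2): c = -0.5000 + 1.5000i → escape time 2
(row=0, col=3): c = -0.0050 + 1.5000i → escape time 2
(row=0, col=4): c = 0.4900 + 1.5000i → escape time 2
(row=1, col=0): c = -1.4900 + 1.2700i → escape time 2
(row=1, col=1): c = -0.9950 + 1.2700i → escape time 2
(row=1, col=2): c = -0.5000 + 1.2700i → escape time 3
(row=1, col=3): c = -0.0050 + 1.2700i → escape time 2
(row=1, col=4): c = 0.4900 + 1.2700i → escape time 2
(row=2, col=0): c = -1.4900 + 1.0400i → escape time 2
(row=2, col=1): c = -0.9950 + 1.0400i → escape time 3
(row=2, col=2): c = -0.5000 + 1.0400i → escape time 4
(row=2, col=3): c = -0.0050 + 1.0400i → escape time 6
(row=2, col=4): c = 0.4900 + 1.0400i → escape time 2
(row=3, col=0): c = -1.4900 + 0.8100i → escape time 3
(row=3, col=1): c = -0.9950 + 0.8100i → escape time 3
(row=3, col=2): c = -0.5000 + 0.8100i → escape time 5
(row=3, col=3): c = -0.0050 + 0.8100i → escape time 8
(row=3, col=4): c = 0.4900 + 0.8100i → escape time 3
(row=4, col=0): c = -1.4900 + 0.5800i → escape time 3
(row=4, col=1): c = -0.9950 + 0.5800i → escape time 5
(row=4, col=2): c = -0.5000 + 0.5800i → escape time 8
(row=4, col=3): c = -0.0050 + 0.5800i → escape time 8
(row=4, col=4): c = 0.4900 + 0.5800i → escape time 5
(row=5, col=0): c = -1.4900 + 0.3500i → escape time 4
(row=5, col=1): c = -0.9950 + 0.3500i → escape time 8
(row=5, col=2): c = -0.5000 + 0.3500i → escape time 8
(row=5, col=3): c = -0.0050 + 0.3500i → escape time 8
(row=5, col=4): c = 0.4900 + 0.3500i → escape time 6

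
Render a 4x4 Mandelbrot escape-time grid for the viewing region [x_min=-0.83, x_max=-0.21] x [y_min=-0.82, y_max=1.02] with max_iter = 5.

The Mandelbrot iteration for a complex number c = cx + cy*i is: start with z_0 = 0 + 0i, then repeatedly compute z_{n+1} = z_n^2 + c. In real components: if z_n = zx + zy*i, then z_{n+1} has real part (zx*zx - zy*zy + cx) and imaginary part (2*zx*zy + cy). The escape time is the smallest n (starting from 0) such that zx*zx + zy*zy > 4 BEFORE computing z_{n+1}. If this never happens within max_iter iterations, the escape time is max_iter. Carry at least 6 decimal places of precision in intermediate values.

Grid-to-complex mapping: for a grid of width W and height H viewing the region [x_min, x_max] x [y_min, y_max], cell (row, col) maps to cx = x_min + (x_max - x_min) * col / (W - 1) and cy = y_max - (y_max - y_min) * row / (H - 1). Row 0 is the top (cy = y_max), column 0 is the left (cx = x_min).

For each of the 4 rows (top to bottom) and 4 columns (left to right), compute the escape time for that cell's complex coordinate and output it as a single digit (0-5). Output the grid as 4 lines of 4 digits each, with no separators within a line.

Answer: 3445
5555
5555
4455

Derivation:
(row=0, col=0): c = -0.8300 + 1.0200i → escape time 3
(row=0, col=1): c = -0.6233 + 1.0200i → escape time 4
(row=0, col=2): c = -0.4167 + 1.0200i → escape time 4
(row=0, col=3): c = -0.2100 + 1.0200i → escape time 5
(row=1, col=0): c = -0.8300 + 0.4067i → escape time 5
(row=1, col=1): c = -0.6233 + 0.4067i → escape time 5
(row=1, col=2): c = -0.4167 + 0.4067i → escape time 5
(row=1, col=3): c = -0.2100 + 0.4067i → escape time 5
(row=2, col=0): c = -0.8300 + -0.2067i → escape time 5
(row=2, col=1): c = -0.6233 + -0.2067i → escape time 5
(row=2, col=2): c = -0.4167 + -0.2067i → escape time 5
(row=2, col=3): c = -0.2100 + -0.2067i → escape time 5
(row=3, col=0): c = -0.8300 + -0.8200i → escape time 4
(row=3, col=1): c = -0.6233 + -0.8200i → escape time 4
(row=3, col=2): c = -0.4167 + -0.8200i → escape time 5
(row=3, col=3): c = -0.2100 + -0.8200i → escape time 5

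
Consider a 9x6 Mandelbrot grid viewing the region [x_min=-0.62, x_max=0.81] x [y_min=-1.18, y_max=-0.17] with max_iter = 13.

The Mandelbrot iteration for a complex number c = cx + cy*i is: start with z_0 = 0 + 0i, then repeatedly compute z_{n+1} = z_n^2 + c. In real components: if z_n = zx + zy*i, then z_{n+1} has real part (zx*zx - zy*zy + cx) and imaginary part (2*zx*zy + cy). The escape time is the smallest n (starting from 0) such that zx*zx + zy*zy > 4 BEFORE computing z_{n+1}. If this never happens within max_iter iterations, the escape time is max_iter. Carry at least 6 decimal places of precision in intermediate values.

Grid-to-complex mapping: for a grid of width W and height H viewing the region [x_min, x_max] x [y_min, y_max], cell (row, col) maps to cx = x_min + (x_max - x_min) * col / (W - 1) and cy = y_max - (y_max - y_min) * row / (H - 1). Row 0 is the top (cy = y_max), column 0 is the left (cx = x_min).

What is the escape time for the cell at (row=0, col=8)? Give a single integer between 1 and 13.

z_0 = 0 + 0i, c = 0.8100 + -0.1700i
Iter 1: z = 0.8100 + -0.1700i, |z|^2 = 0.6850
Iter 2: z = 1.4372 + -0.4454i, |z|^2 = 2.2639
Iter 3: z = 2.6772 + -1.4503i, |z|^2 = 9.2704
Escaped at iteration 3

Answer: 3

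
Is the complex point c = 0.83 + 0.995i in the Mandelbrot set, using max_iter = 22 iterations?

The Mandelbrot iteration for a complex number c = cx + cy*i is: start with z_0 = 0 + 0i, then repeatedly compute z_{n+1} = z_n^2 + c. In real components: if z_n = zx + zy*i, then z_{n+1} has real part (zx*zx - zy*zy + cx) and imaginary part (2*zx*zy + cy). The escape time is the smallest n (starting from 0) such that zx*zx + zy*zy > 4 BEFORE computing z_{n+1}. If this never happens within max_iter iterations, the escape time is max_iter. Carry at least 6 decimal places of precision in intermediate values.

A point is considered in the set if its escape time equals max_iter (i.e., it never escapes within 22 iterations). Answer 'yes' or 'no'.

Answer: no

Derivation:
z_0 = 0 + 0i, c = 0.8300 + 0.9950i
Iter 1: z = 0.8300 + 0.9950i, |z|^2 = 1.6789
Iter 2: z = 0.5289 + 2.6467i, |z|^2 = 7.2847
Escaped at iteration 2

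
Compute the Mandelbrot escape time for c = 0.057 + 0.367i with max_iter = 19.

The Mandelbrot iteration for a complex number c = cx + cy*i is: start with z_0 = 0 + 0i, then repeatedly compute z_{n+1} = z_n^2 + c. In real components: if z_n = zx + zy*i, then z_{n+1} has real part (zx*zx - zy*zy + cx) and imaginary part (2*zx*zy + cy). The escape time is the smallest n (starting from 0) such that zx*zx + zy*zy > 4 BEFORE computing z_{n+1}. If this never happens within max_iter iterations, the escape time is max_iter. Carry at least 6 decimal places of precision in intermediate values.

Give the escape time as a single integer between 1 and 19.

Answer: 19

Derivation:
z_0 = 0 + 0i, c = 0.0570 + 0.3670i
Iter 1: z = 0.0570 + 0.3670i, |z|^2 = 0.1379
Iter 2: z = -0.0744 + 0.4088i, |z|^2 = 0.1727
Iter 3: z = -0.1046 + 0.3061i, |z|^2 = 0.1047
Iter 4: z = -0.0258 + 0.3030i, |z|^2 = 0.0924
Iter 5: z = -0.0341 + 0.3514i, |z|^2 = 0.1246
Iter 6: z = -0.0653 + 0.3430i, |z|^2 = 0.1219
Iter 7: z = -0.0564 + 0.3222i, |z|^2 = 0.1070
Iter 8: z = -0.0436 + 0.3307i, |z|^2 = 0.1112
Iter 9: z = -0.0504 + 0.3381i, |z|^2 = 0.1169
Iter 10: z = -0.0548 + 0.3329i, |z|^2 = 0.1138
Iter 11: z = -0.0508 + 0.3305i, |z|^2 = 0.1118
Iter 12: z = -0.0497 + 0.3334i, |z|^2 = 0.1136
Iter 13: z = -0.0517 + 0.3339i, |z|^2 = 0.1142
Iter 14: z = -0.0518 + 0.3325i, |z|^2 = 0.1132
Iter 15: z = -0.0509 + 0.3325i, |z|^2 = 0.1132
Iter 16: z = -0.0510 + 0.3332i, |z|^2 = 0.1136
Iter 17: z = -0.0514 + 0.3330i, |z|^2 = 0.1135
Iter 18: z = -0.0513 + 0.3328i, |z|^2 = 0.1134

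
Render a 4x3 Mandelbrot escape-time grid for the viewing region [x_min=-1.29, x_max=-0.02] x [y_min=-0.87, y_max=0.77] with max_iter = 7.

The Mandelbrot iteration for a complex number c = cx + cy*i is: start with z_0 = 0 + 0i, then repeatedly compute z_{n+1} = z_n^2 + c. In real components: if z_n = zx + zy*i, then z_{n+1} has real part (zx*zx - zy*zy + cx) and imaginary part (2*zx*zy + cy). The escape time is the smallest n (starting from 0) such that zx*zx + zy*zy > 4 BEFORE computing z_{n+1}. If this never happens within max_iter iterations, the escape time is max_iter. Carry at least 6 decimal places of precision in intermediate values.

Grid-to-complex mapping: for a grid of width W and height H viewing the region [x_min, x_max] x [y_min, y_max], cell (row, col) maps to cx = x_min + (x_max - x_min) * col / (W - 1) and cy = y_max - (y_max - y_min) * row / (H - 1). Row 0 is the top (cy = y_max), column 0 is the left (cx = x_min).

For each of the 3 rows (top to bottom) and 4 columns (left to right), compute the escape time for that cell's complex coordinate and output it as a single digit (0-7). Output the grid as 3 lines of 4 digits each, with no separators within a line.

Answer: 3467
7777
3357

Derivation:
(row=0, col=0): c = -1.2900 + 0.7700i → escape time 3
(row=0, col=1): c = -0.8667 + 0.7700i → escape time 4
(row=0, col=2): c = -0.4433 + 0.7700i → escape time 6
(row=0, col=3): c = -0.0200 + 0.7700i → escape time 7
(row=1, col=0): c = -1.2900 + -0.0500i → escape time 7
(row=1, col=1): c = -0.8667 + -0.0500i → escape time 7
(row=1, col=2): c = -0.4433 + -0.0500i → escape time 7
(row=1, col=3): c = -0.0200 + -0.0500i → escape time 7
(row=2, col=0): c = -1.2900 + -0.8700i → escape time 3
(row=2, col=1): c = -0.8667 + -0.8700i → escape time 3
(row=2, col=2): c = -0.4433 + -0.8700i → escape time 5
(row=2, col=3): c = -0.0200 + -0.8700i → escape time 7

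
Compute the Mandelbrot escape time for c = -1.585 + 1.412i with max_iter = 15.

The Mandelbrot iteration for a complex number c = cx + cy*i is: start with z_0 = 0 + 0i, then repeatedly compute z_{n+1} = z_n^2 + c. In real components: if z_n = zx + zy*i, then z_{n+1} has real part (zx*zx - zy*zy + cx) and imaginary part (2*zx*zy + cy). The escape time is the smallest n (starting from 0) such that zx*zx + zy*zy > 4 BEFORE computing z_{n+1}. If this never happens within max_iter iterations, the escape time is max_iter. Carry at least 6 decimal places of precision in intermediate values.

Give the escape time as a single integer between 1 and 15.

z_0 = 0 + 0i, c = -1.5850 + 1.4120i
Iter 1: z = -1.5850 + 1.4120i, |z|^2 = 4.5060
Escaped at iteration 1

Answer: 1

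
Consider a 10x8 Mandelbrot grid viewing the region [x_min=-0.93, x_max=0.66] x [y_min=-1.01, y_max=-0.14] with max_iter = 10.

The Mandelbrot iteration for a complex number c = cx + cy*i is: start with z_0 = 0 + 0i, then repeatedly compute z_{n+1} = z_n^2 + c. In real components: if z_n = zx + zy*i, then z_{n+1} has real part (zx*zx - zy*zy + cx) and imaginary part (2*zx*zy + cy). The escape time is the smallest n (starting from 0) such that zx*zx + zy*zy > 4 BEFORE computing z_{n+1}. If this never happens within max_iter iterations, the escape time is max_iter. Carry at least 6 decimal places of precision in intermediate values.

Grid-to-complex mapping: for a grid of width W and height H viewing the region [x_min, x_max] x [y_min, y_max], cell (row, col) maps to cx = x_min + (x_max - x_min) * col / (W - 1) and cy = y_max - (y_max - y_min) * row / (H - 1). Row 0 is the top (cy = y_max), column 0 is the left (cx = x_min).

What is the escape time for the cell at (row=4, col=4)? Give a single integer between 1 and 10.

Answer: 10

Derivation:
z_0 = 0 + 0i, c = -0.2233 + -0.6371i
Iter 1: z = -0.2233 + -0.6371i, |z|^2 = 0.4558
Iter 2: z = -0.5794 + -0.3526i, |z|^2 = 0.4600
Iter 3: z = -0.0119 + -0.2286i, |z|^2 = 0.0524
Iter 4: z = -0.2754 + -0.6317i, |z|^2 = 0.4749
Iter 5: z = -0.5465 + -0.2891i, |z|^2 = 0.3823
Iter 6: z = -0.0083 + -0.3211i, |z|^2 = 0.1032
Iter 7: z = -0.3264 + -0.6318i, |z|^2 = 0.5057
Iter 8: z = -0.5160 + -0.2247i, |z|^2 = 0.3168
Iter 9: z = -0.0076 + -0.4052i, |z|^2 = 0.1643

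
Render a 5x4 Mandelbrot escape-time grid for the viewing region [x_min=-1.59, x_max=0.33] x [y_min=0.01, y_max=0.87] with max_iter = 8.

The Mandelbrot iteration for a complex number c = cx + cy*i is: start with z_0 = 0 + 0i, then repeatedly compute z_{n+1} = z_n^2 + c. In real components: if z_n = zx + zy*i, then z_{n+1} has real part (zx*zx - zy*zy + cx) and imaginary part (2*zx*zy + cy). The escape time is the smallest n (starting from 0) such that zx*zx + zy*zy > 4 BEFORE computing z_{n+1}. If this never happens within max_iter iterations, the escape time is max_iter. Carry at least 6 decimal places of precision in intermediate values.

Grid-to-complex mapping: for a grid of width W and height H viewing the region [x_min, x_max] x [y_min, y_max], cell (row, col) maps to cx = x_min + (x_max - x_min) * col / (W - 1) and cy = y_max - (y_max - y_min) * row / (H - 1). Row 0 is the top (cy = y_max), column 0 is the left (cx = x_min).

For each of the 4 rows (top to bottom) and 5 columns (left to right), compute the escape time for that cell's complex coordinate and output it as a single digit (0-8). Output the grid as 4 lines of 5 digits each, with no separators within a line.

Answer: 33484
34888
48888
88888

Derivation:
(row=0, col=0): c = -1.5900 + 0.8700i → escape time 3
(row=0, col=1): c = -1.1100 + 0.8700i → escape time 3
(row=0, col=2): c = -0.6300 + 0.8700i → escape time 4
(row=0, col=3): c = -0.1500 + 0.8700i → escape time 8
(row=0, col=4): c = 0.3300 + 0.8700i → escape time 4
(row=1, col=0): c = -1.5900 + 0.5833i → escape time 3
(row=1, col=1): c = -1.1100 + 0.5833i → escape time 4
(row=1, col=2): c = -0.6300 + 0.5833i → escape time 8
(row=1, col=3): c = -0.1500 + 0.5833i → escape time 8
(row=1, col=4): c = 0.3300 + 0.5833i → escape time 8
(row=2, col=0): c = -1.5900 + 0.2967i → escape time 4
(row=2, col=1): c = -1.1100 + 0.2967i → escape time 8
(row=2, col=2): c = -0.6300 + 0.2967i → escape time 8
(row=2, col=3): c = -0.1500 + 0.2967i → escape time 8
(row=2, col=4): c = 0.3300 + 0.2967i → escape time 8
(row=3, col=0): c = -1.5900 + 0.0100i → escape time 8
(row=3, col=1): c = -1.1100 + 0.0100i → escape time 8
(row=3, col=2): c = -0.6300 + 0.0100i → escape time 8
(row=3, col=3): c = -0.1500 + 0.0100i → escape time 8
(row=3, col=4): c = 0.3300 + 0.0100i → escape time 8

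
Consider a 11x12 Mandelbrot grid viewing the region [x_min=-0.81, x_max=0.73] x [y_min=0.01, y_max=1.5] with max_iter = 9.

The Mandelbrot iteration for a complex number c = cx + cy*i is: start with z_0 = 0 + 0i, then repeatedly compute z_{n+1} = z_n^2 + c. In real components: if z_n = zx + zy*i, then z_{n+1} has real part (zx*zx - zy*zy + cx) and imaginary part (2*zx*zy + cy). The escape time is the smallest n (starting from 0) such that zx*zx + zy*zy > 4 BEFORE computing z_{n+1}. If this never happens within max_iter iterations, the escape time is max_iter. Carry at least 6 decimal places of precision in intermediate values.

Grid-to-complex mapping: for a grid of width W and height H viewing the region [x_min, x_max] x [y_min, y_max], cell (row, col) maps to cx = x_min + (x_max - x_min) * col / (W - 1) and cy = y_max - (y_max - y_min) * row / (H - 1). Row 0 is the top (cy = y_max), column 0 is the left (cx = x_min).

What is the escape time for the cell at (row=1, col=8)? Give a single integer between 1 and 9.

Answer: 2

Derivation:
z_0 = 0 + 0i, c = 0.4220 + 1.3645i
Iter 1: z = 0.4220 + 1.3645i, |z|^2 = 2.0401
Iter 2: z = -1.2619 + 2.5162i, |z|^2 = 7.9238
Escaped at iteration 2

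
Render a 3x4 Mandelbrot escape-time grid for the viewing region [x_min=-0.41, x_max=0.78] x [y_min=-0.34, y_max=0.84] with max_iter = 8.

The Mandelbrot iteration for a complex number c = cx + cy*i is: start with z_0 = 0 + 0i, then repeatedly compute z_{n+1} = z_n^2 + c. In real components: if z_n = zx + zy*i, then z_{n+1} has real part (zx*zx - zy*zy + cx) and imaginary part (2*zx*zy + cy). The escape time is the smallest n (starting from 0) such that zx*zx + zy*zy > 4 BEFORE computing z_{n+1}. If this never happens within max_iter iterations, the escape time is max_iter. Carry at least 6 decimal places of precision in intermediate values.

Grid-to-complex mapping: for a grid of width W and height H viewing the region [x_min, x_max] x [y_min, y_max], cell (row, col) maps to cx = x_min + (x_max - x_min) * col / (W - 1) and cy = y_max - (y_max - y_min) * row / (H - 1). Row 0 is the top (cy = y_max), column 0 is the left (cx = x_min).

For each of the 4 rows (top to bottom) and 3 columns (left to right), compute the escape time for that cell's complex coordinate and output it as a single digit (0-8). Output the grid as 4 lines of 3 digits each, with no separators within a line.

(row=0, col=0): c = -0.4100 + 0.8400i → escape time 5
(row=0, col=1): c = 0.1850 + 0.8400i → escape time 5
(row=0, col=2): c = 0.7800 + 0.8400i → escape time 2
(row=1, col=0): c = -0.4100 + 0.4467i → escape time 8
(row=1, col=1): c = 0.1850 + 0.4467i → escape time 8
(row=1, col=2): c = 0.7800 + 0.4467i → escape time 3
(row=2, col=0): c = -0.4100 + 0.0533i → escape time 8
(row=2, col=1): c = 0.1850 + 0.0533i → escape time 8
(row=2, col=2): c = 0.7800 + 0.0533i → escape time 3
(row=3, col=0): c = -0.4100 + -0.3400i → escape time 8
(row=3, col=1): c = 0.1850 + -0.3400i → escape time 8
(row=3, col=2): c = 0.7800 + -0.3400i → escape time 3

Answer: 552
883
883
883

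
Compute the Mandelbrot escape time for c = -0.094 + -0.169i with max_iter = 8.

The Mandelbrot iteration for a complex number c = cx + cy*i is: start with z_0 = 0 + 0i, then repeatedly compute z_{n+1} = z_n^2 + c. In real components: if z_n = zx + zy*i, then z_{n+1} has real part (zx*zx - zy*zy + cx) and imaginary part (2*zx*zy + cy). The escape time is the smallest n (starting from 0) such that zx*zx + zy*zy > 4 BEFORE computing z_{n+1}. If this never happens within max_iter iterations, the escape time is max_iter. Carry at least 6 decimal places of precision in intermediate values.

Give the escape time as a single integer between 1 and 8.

Answer: 8

Derivation:
z_0 = 0 + 0i, c = -0.0940 + -0.1690i
Iter 1: z = -0.0940 + -0.1690i, |z|^2 = 0.0374
Iter 2: z = -0.1137 + -0.1372i, |z|^2 = 0.0318
Iter 3: z = -0.0999 + -0.1378i, |z|^2 = 0.0290
Iter 4: z = -0.1030 + -0.1415i, |z|^2 = 0.0306
Iter 5: z = -0.1034 + -0.1399i, |z|^2 = 0.0303
Iter 6: z = -0.1029 + -0.1401i, |z|^2 = 0.0302
Iter 7: z = -0.1030 + -0.1402i, |z|^2 = 0.0303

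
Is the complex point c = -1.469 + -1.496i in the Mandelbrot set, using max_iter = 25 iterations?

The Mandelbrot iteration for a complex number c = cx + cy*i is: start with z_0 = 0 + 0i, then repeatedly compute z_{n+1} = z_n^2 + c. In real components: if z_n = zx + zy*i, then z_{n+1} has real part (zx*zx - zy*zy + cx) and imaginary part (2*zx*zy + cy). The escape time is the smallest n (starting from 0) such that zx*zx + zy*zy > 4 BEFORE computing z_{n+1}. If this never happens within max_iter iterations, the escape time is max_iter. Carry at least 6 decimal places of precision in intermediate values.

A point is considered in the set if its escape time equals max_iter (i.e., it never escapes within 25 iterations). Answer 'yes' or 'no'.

Answer: no

Derivation:
z_0 = 0 + 0i, c = -1.4690 + -1.4960i
Iter 1: z = -1.4690 + -1.4960i, |z|^2 = 4.3960
Escaped at iteration 1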